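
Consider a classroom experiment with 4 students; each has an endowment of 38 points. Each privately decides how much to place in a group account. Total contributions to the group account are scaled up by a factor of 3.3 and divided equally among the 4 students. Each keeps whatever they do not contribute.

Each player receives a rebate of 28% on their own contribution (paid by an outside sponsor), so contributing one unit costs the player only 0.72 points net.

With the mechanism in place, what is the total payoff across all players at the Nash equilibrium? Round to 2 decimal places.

With the mechanism, a contributed unit returns (3.3/4) / 0.72 = 1.1458 per unit of net cost to the contributor — now above 1 — so contributing fully is weakly dominant for every player.
At the Nash equilibrium everyone contributes 38. Group total payoff = 4 × (38 × 0.28 + 3.3 × 38) = 544.16.

544.16 points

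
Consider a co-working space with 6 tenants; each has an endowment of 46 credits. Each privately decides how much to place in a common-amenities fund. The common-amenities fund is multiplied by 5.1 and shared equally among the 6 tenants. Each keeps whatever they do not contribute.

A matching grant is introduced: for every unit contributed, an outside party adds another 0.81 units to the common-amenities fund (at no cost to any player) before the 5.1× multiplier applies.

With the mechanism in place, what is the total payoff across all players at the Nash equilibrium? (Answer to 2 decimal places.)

2547.76 credits

With the mechanism, a contributed unit returns 5.1 × 1.81 / 6 = 1.5385 per unit of net cost to the contributor — now above 1 — so contributing fully is weakly dominant for every player.
So the Nash equilibrium is full contribution by all 6; the group earns 5.1 × 1.81 × 276 = 2547.76.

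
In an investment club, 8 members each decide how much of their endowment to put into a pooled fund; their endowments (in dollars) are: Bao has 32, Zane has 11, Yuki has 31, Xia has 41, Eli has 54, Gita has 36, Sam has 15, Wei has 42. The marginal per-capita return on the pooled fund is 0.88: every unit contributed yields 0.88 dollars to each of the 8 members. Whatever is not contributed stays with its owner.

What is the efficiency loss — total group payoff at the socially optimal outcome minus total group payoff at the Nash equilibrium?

The private return per contributed unit is 0.88 < 1 for everyone, so the Nash equilibrium is zero contribution and the group total is Σ E_j = 32 + 11 + 31 + 41 + 54 + 36 + 15 + 42 = 262.
Each contributed unit returns 7.040 to the group, so the social optimum is full contribution by everyone: group total = 7.040 × 262 = 1844.48.
Efficiency loss = (7.040 − 1) × 262 = 1582.48.

1582.48 dollars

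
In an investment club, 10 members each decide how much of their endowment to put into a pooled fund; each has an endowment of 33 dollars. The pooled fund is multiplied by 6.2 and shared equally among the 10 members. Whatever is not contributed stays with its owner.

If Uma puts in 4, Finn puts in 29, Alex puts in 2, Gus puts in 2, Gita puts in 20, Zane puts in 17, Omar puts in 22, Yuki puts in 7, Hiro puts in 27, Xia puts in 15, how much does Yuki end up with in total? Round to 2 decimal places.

Total contributed: 4 + 29 + 2 + 2 + 20 + 17 + 22 + 7 + 27 + 15 = 145.
Each receives 6.2 × 145 / 10 = 89.90 from the pooled fund.
Yuki keeps 33 − 7 = 26, so Yuki's payoff is 26 + 89.90 = 115.90.

115.90 dollars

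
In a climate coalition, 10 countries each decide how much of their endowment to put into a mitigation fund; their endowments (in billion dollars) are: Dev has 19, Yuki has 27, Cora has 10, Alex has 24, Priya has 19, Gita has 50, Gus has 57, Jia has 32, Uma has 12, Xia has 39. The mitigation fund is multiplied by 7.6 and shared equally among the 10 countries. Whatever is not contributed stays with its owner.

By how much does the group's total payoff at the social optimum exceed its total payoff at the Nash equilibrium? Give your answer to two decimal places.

The private return per contributed unit is 7.6/10 = 0.7600 < 1 for every player regardless of endowment, so the Nash equilibrium is zero contribution and the group total is Σ E_j = 19 + 27 + 10 + 24 + 19 + 50 + 57 + 32 + 12 + 39 = 289.
Each contributed unit returns 7.600 to the group, so the social optimum is full contribution by everyone: group total = 7.600 × 289 = 2196.40.
Efficiency loss = (7.600 − 1) × 289 = 1907.40.

1907.40 billion dollars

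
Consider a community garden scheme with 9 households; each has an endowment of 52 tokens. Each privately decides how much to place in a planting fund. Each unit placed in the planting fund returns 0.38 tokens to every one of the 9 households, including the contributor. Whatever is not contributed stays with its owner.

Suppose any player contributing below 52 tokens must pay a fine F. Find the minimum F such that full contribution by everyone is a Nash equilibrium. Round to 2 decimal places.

Given the others contribute fully, the best deviation is to contribute 0 (any partial contribution still incurs the fine and gives up units whose private return 0.38 is below 1).
Deviating from 52 to 0 saves 52 tokens but forfeits the deviator's share of the drop in the planting fund: 0.38 × 52 = 19.76.
So the deviation gain is 52 − 19.76 = 32.24, and the fine must be at least 32.24 tokens to wipe it out.

32.24 tokens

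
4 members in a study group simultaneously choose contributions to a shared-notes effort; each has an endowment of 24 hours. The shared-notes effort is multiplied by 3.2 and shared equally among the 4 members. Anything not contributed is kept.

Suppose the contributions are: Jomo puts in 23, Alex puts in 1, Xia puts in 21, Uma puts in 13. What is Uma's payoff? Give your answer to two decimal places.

Total contributed: 23 + 1 + 21 + 13 = 58.
Each receives 3.2 × 58 / 4 = 46.40 from the shared-notes effort.
Uma keeps 24 − 13 = 11, so Uma's payoff is 11 + 46.40 = 57.40.

57.40 hours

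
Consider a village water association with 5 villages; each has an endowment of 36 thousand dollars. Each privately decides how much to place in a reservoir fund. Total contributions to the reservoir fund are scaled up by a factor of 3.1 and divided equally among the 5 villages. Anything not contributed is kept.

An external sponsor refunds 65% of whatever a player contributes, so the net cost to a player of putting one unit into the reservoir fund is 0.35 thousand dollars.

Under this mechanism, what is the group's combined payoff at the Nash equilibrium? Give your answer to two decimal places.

675.00 thousand dollars

With the mechanism, a contributed unit returns (3.1/5) / 0.35 = 1.7714 per unit of net cost to the contributor — now above 1 — so contributing fully is weakly dominant for every player.
So the Nash equilibrium is full contribution by all 5; the group earns 5 × (36 × 0.65 + 3.1 × 36) = 675.00.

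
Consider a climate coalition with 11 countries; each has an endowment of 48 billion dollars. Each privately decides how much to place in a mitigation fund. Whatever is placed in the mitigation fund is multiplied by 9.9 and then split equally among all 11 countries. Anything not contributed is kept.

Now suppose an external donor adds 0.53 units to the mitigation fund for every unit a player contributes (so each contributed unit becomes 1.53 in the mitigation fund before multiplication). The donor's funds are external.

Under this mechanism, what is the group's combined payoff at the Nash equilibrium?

7997.62 billion dollars

With the mechanism, a contributed unit returns 9.9 × 1.53 / 11 = 1.3770 per unit of net cost to the contributor — now above 1 — so contributing fully is weakly dominant for every player.
So the Nash equilibrium is full contribution by all 11; the group earns 9.9 × 1.53 × 528 = 7997.62.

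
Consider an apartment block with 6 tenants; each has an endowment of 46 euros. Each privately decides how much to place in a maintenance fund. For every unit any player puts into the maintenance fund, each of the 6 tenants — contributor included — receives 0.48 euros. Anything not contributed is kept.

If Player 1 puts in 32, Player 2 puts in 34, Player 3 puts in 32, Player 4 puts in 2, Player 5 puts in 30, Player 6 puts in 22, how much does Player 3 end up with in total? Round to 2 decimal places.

Total contributed: 32 + 34 + 32 + 2 + 30 + 22 = 152.
Each receives 0.48 × 152 = 72.96 from the maintenance fund.
Player 3 keeps 46 − 32 = 14, so Player 3's payoff is 14 + 72.96 = 86.96.

86.96 euros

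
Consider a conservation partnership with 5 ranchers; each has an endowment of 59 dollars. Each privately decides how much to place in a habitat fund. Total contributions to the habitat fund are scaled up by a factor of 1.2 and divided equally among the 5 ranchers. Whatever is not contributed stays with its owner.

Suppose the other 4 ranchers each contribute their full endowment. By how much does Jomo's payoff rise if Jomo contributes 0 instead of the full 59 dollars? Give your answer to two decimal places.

44.84 dollars

Switching from a contribution of 59 to 0 lets Jomo keep an extra 59 dollars, but lowers the habitat fund by 59, which costs Jomo their own share of that drop: 1.2/5 × 59 = 14.16.
Net gain = 59 − 14.16 = 44.84. The private return per contributed unit (0.2400) is below 1, so free-riding is indeed the best response regardless of what the others do.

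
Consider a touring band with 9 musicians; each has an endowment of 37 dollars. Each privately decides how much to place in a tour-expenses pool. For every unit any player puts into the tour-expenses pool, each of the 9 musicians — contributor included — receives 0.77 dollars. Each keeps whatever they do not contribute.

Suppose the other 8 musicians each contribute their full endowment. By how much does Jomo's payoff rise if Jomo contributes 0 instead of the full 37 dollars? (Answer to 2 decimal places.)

8.51 dollars

Switching from a contribution of 37 to 0 lets Jomo keep an extra 37 dollars, but lowers the tour-expenses pool by 37, which costs Jomo their own share of that drop: 0.77 × 37 = 28.49.
Net gain = 37 − 28.49 = 8.51. The private return per contributed unit (0.77) is below 1, so free-riding is indeed the best response regardless of what the others do.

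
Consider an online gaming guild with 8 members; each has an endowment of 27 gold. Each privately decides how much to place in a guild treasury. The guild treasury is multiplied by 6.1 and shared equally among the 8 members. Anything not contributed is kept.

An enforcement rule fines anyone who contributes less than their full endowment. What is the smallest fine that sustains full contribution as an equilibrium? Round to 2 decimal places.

Given the others contribute fully, the best deviation is to contribute 0 (any partial contribution still incurs the fine and gives up units whose private return 0.7625 is below 1).
Deviating from 27 to 0 saves 27 gold but forfeits the deviator's share of the drop in the guild treasury: 6.1/8 × 27 = 20.59.
So the deviation gain is 27 − 20.59 = 6.41, and the fine must be at least 6.41 gold to wipe it out.

6.41 gold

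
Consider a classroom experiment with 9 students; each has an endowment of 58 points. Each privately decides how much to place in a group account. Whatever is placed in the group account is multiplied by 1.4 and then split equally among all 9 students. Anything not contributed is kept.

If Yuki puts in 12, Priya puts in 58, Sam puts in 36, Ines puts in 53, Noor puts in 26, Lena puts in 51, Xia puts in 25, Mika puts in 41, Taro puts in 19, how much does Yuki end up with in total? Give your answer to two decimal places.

95.93 points

Total contributed: 12 + 58 + 36 + 53 + 26 + 51 + 25 + 41 + 19 = 321.
Each receives 1.4 × 321 / 9 = 49.93 from the group account.
Yuki keeps 58 − 12 = 46, so Yuki's payoff is 46 + 49.93 = 95.93.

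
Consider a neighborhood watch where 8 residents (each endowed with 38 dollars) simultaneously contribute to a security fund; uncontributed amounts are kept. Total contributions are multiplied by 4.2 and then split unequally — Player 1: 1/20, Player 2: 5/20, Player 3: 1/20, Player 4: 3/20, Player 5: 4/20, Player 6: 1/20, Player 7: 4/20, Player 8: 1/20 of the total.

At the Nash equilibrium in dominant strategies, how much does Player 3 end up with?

A player with share s gets back 4.2·s per unit contributed, so full contribution is dominant for anyone with s > 1/4.2 = 0.2381 and zero contribution is dominant for anyone below.
Player 2 alone (share 5/20) is above the threshold, contributing 38; the remaining 7 contribute 0. Total contributed: 38.
Player 3 keeps 38 and receives 4.2 × 38 × 1/20 = 7.98 from the security fund, for a payoff of 45.98.

45.98 dollars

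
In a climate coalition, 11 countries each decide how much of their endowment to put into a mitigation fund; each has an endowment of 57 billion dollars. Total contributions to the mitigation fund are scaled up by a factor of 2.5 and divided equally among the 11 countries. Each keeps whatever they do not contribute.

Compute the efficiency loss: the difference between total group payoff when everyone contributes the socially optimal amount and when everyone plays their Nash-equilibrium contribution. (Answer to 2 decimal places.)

940.50 billion dollars

Each contributed unit returns 2.5/11 = 0.2273 to its contributor — below 1 — so contributing 0 is dominant for every player. At the Nash equilibrium everyone keeps their 57, and the group total is 11 × 57 = 627.
Each contributed unit returns 2.500 to the group as a whole (0.2273 to each of 11 players), which exceeds 1, so the social optimum is full contribution: group total = 2.500 × 627 = 1567.50.
Efficiency loss = 1567.50 − 627 = 940.50.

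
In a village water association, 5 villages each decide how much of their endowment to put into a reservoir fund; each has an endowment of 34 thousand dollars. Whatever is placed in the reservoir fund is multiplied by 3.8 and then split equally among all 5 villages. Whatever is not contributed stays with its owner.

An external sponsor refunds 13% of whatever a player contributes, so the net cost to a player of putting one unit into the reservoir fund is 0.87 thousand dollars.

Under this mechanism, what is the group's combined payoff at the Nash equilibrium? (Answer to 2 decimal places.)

The effective private return is (3.8/5) / 0.87 = 0.8736, which is still under 1, so the mechanism doesn't change anyone's dominant strategy: zero contribution.
Everyone keeps their endowment and the group total is 5 × 34 = 170.

170.00 thousand dollars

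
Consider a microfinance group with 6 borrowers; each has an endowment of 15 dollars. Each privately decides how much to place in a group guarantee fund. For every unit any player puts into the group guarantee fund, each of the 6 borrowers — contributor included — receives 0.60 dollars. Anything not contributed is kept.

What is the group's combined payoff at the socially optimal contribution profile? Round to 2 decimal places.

324.00 dollars

Each contributed unit returns 3.600 to the group as a whole (0.60 to each of 6 players), which exceeds 1, so the social optimum is full contribution: group total = 3.600 × 90 = 324.00.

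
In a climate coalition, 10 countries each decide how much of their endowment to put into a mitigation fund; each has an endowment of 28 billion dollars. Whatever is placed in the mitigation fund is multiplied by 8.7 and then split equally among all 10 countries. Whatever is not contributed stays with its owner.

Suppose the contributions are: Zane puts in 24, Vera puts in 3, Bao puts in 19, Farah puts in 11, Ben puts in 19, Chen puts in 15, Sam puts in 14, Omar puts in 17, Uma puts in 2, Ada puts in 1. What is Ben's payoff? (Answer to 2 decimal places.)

Total contributed: 24 + 3 + 19 + 11 + 19 + 15 + 14 + 17 + 2 + 1 = 125.
Each receives 8.7 × 125 / 10 = 108.75 from the mitigation fund.
Ben keeps 28 − 19 = 9, so Ben's payoff is 9 + 108.75 = 117.75.

117.75 billion dollars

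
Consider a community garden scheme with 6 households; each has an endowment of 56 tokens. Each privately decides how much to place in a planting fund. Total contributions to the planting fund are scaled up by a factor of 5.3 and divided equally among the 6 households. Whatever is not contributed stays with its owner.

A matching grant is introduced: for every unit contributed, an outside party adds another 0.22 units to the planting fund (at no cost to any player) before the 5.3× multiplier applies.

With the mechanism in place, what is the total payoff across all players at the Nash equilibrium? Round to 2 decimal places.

With the mechanism, a contributed unit returns 5.3 × 1.22 / 6 = 1.0777 per unit of net cost to the contributor — now above 1 — so contributing fully is weakly dominant for every player.
At the Nash equilibrium everyone contributes 56. Group total payoff = 5.3 × 1.22 × 336 = 2172.58.

2172.58 tokens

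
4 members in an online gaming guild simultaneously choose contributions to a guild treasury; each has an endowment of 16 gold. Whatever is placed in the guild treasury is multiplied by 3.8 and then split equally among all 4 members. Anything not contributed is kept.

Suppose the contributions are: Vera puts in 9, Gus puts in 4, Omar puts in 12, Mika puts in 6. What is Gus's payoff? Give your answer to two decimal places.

41.45 gold

Total contributed: 9 + 4 + 12 + 6 = 31.
Each receives 3.8 × 31 / 4 = 29.45 from the guild treasury.
Gus keeps 16 − 4 = 12, so Gus's payoff is 12 + 29.45 = 41.45.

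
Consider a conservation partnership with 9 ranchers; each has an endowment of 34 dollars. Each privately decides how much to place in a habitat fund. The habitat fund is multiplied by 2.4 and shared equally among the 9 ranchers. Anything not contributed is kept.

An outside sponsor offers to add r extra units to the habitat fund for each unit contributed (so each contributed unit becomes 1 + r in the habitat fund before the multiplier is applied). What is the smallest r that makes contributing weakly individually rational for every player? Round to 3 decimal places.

With matching at rate r, one contributed unit becomes (1 + r) in the habitat fund and returns 2.4 × (1 + r) / 9 to the contributor.
Setting this equal to 1: 1 + r = 9/2.4 = 3.7500.
So the minimum matching rate is r = 3.7500 − 1 = 2.750.

2.750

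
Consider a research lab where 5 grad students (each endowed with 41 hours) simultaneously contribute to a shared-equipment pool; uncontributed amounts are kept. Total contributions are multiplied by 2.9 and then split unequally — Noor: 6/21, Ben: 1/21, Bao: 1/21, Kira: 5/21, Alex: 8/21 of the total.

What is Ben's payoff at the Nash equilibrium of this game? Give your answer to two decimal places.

A player with share s gets back 2.9·s per unit contributed, so full contribution is dominant for anyone with s > 1/2.9 = 0.3448 and zero contribution is dominant for anyone below.
Only Alex (8/21) clears that bar, contributing 41; the remaining 4 contribute 0. Total contributed: 41.
Ben keeps 41 and receives 2.9 × 41 × 1/21 = 5.66 from the shared-equipment pool, for a payoff of 46.66.

46.66 hours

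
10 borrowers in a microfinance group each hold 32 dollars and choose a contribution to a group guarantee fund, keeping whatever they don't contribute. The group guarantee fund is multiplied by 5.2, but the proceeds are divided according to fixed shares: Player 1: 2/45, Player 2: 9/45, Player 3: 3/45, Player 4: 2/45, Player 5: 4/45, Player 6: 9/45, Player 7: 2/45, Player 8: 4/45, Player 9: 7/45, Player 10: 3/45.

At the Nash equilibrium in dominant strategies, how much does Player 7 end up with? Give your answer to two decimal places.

46.79 dollars

Player j's private return per contributed unit is 5.2 × (j's share). Contributing is weakly dominant for j when that share is at least 1/5.2 = 0.1923, and contributing 0 is dominant otherwise.
Player 2 and Player 6 are above the threshold, contributing 32 each; the remaining 8 contribute 0. Total contributed: 64.
Player 7 keeps 32 and receives 5.2 × 64 × 2/45 = 14.79 from the group guarantee fund, for a payoff of 46.79.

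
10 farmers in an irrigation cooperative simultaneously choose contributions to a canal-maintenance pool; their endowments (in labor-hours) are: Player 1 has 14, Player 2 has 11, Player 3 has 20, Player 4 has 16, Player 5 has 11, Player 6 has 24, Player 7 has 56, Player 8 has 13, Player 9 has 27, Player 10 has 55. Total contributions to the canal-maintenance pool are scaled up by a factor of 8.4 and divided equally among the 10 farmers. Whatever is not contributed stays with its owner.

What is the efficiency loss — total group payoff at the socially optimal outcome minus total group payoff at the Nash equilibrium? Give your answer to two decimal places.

1827.80 labor-hours

The private return per contributed unit is 8.4/10 = 0.8400 < 1 for every player regardless of endowment, so the Nash equilibrium is zero contribution and the group total is Σ E_j = 14 + 11 + 20 + 16 + 11 + 24 + 56 + 13 + 27 + 55 = 247.
Each contributed unit returns 8.400 to the group, so the social optimum is full contribution by everyone: group total = 8.400 × 247 = 2074.80.
Efficiency loss = (8.400 − 1) × 247 = 1827.80.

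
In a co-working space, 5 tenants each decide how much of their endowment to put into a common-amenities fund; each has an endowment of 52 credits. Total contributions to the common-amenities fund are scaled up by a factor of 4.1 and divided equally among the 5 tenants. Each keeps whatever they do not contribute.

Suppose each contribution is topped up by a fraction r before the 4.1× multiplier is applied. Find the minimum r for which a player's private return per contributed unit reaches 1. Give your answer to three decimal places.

0.220

With matching at rate r, one contributed unit becomes (1 + r) in the common-amenities fund and returns 4.1 × (1 + r) / 5 to the contributor.
Setting this equal to 1: 1 + r = 5/4.1 = 1.2195.
So the minimum matching rate is r = 1.2195 − 1 = 0.220.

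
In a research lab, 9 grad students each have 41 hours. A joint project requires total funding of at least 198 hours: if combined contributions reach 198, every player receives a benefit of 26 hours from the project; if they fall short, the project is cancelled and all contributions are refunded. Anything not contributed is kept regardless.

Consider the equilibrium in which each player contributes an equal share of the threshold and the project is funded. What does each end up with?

45 hours

Equal share of the threshold: 198/9 = 22.
At this profile no one gains by cutting their contribution: any cut drops the total below 198, the project is cancelled, contributions are refunded, and the deviator ends with 41, which is less than 41 − 22 + 26 = 45. Contributing more than 22 just wastes the excess. So contributing exactly 22 is a best response.
Each player's payoff: 41 − 22 + 26 = 45.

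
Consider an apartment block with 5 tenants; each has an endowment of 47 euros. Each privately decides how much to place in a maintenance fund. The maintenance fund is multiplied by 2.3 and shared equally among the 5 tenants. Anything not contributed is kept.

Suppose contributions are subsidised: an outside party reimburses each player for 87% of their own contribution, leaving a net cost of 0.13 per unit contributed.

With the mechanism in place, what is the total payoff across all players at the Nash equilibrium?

744.95 euros

Under the mechanism each unit contributed yields (2.3/5) / 0.13 = 3.5385 back to its contributor per unit of net cost, which exceeds 1, making full contribution the dominant choice for everyone.
So the Nash equilibrium is full contribution by all 5; the group earns 5 × (47 × 0.87 + 2.3 × 47) = 744.95.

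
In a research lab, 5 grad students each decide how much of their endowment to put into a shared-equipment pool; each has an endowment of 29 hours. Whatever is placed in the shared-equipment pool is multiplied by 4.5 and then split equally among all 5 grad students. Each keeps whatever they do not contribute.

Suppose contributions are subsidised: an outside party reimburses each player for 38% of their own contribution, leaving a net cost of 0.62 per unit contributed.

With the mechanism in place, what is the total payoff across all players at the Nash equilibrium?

707.60 hours

Under the mechanism each unit contributed yields (4.5/5) / 0.62 = 1.4516 back to its contributor per unit of net cost, which exceeds 1, making full contribution the dominant choice for everyone.
So the Nash equilibrium is full contribution by all 5; the group earns 5 × (29 × 0.38 + 4.5 × 29) = 707.60.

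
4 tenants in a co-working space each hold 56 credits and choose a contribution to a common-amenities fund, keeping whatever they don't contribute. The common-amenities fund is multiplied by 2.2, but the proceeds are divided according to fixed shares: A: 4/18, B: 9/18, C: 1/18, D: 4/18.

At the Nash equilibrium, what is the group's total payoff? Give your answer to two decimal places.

Player j's private return per contributed unit is 2.2 × (j's share). Contributing is weakly dominant for j when that share is at least 1/2.2 = 0.4545, and contributing 0 is dominant otherwise.
The only share above 0.4545 is B's 9/18, contributing 56; the remaining 3 contribute 0. Total contributed: 56.
The common-amenities fund pays out 2.2 × 56 = 123.20 in total (split across the unequal shares, but the aggregate is all that matters for the group sum).
The 3 free-riders keep 56 each, adding 168. Group total = 168 + 123.20 = 291.20.

291.20 credits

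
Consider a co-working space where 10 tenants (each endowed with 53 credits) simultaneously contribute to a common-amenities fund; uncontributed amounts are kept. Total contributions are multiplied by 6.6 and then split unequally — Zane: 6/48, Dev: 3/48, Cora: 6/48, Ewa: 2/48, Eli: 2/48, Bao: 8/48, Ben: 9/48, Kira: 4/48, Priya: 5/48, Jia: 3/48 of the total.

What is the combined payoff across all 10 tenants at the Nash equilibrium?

A player with share s gets back 6.6·s per unit contributed, so full contribution is dominant for anyone with s > 1/6.6 = 0.1515 and zero contribution is dominant for anyone below.
Bao and Ben are above the threshold, contributing 53 each; the remaining 8 contribute 0. Total contributed: 106.
The common-amenities fund pays out 6.6 × 106 = 699.60 in total (split across the unequal shares, but the aggregate is all that matters for the group sum).
The 8 free-riders keep 53 each, adding 424. Group total = 424 + 699.60 = 1123.60.

1123.60 credits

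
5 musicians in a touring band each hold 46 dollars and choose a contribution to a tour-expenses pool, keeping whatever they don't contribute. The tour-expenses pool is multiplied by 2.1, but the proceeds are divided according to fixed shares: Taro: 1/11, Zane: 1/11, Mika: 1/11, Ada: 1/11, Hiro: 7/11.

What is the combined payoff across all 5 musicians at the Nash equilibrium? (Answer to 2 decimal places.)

280.60 dollars

A player with share s gets back 2.1·s per unit contributed, so full contribution is dominant for anyone with s > 1/2.1 = 0.4762 and zero contribution is dominant for anyone below.
The only share above 0.4762 is Hiro's 7/11, contributing 46; the remaining 4 contribute 0. Total contributed: 46.
The tour-expenses pool pays out 2.1 × 46 = 96.60 in total (split across the unequal shares, but the aggregate is all that matters for the group sum).
The 4 free-riders keep 46 each, adding 184. Group total = 184 + 96.60 = 280.60.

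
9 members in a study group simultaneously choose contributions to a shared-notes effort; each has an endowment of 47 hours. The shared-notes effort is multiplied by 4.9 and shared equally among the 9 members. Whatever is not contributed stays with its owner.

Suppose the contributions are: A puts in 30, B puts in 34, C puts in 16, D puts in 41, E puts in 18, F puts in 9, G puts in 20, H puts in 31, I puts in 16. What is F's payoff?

155.06 hours

Total contributed: 30 + 34 + 16 + 41 + 18 + 9 + 20 + 31 + 16 = 215.
Each receives 4.9 × 215 / 9 = 117.06 from the shared-notes effort.
F keeps 47 − 9 = 38, so F's payoff is 38 + 117.06 = 155.06.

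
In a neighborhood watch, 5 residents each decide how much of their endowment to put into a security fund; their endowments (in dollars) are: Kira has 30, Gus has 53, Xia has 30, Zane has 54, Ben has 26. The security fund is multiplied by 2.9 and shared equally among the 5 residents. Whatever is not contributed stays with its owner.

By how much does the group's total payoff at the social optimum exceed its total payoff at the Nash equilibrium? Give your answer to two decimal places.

The private return per contributed unit is 2.9/5 = 0.5800 < 1 for every player regardless of endowment, so the Nash equilibrium is zero contribution and the group total is Σ E_j = 30 + 53 + 30 + 54 + 26 = 193.
Each contributed unit returns 2.900 to the group, so the social optimum is full contribution by everyone: group total = 2.900 × 193 = 559.70.
Efficiency loss = (2.900 − 1) × 193 = 366.70.

366.70 dollars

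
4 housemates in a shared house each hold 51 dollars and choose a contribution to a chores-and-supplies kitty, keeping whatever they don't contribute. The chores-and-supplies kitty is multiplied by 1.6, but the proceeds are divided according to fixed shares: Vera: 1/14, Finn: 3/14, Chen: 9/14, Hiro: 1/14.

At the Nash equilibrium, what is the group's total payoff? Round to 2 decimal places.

234.60 dollars

Player j's private return per contributed unit is 1.6 × (j's share). Contributing is weakly dominant for j when that share is at least 1/1.6 = 0.6250, and contributing 0 is dominant otherwise.
The only share above 0.6250 is Chen's 9/14, contributing 51; the remaining 3 contribute 0. Total contributed: 51.
The chores-and-supplies kitty pays out 1.6 × 51 = 81.60 in total (split across the unequal shares, but the aggregate is all that matters for the group sum).
The 3 free-riders keep 51 each, adding 153. Group total = 153 + 81.60 = 234.60.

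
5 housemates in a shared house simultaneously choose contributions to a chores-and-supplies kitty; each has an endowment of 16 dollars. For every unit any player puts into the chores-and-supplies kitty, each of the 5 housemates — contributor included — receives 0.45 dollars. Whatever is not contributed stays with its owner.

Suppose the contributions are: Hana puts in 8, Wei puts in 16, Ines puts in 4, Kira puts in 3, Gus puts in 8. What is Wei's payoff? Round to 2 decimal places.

Total contributed: 8 + 16 + 4 + 3 + 8 = 39.
Each receives 0.45 × 39 = 17.55 from the chores-and-supplies kitty.
Wei keeps 16 − 16 = 0, so Wei's payoff is 0 + 17.55 = 17.55.

17.55 dollars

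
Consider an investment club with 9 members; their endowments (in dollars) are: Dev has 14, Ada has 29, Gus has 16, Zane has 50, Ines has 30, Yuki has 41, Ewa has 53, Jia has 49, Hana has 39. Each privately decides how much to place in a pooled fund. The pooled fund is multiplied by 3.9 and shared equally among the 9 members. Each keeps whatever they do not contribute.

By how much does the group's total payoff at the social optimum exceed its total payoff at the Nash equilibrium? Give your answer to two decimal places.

The private return per contributed unit is 3.9/9 = 0.4333 < 1 for every player regardless of endowment, so the Nash equilibrium is zero contribution and the group total is Σ E_j = 14 + 29 + 16 + 50 + 30 + 41 + 53 + 49 + 39 = 321.
Each contributed unit returns 3.900 to the group, so the social optimum is full contribution by everyone: group total = 3.900 × 321 = 1251.90.
Efficiency loss = (3.900 − 1) × 321 = 930.90.

930.90 dollars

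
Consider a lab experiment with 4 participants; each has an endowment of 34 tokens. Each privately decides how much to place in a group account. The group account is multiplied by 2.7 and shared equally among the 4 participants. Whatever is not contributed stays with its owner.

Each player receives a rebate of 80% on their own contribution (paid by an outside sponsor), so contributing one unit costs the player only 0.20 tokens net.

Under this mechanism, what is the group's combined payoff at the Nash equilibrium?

476.00 tokens

Under the mechanism each unit contributed yields (2.7/4) / 0.20 = 3.3750 back to its contributor per unit of net cost, which exceeds 1, making full contribution the dominant choice for everyone.
At the Nash equilibrium everyone contributes 34. Group total payoff = 4 × (34 × 0.80 + 2.7 × 34) = 476.00.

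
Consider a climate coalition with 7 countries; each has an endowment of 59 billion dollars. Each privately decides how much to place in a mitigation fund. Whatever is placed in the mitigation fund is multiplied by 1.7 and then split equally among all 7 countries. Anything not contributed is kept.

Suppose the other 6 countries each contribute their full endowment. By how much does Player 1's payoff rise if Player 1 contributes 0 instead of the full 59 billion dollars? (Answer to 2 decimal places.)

Switching from a contribution of 59 to 0 lets Player 1 keep an extra 59 billion dollars, but lowers the mitigation fund by 59, which costs Player 1 their own share of that drop: 1.7/7 × 59 = 14.33.
Net gain = 59 − 14.33 = 44.67. The private return per contributed unit (0.2429) is below 1, so free-riding is indeed the best response regardless of what the others do.

44.67 billion dollars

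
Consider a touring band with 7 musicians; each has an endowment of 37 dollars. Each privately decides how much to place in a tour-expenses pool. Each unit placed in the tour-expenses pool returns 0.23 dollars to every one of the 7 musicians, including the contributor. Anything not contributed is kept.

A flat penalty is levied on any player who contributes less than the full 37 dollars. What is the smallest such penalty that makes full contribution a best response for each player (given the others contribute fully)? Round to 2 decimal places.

Given the others contribute fully, the best deviation is to contribute 0 (any partial contribution still incurs the fine and gives up units whose private return 0.23 is below 1).
Deviating from 37 to 0 saves 37 dollars but forfeits the deviator's share of the drop in the tour-expenses pool: 0.23 × 37 = 8.51.
So the deviation gain is 37 − 8.51 = 28.49, and the fine must be at least 28.49 dollars to wipe it out.

28.49 dollars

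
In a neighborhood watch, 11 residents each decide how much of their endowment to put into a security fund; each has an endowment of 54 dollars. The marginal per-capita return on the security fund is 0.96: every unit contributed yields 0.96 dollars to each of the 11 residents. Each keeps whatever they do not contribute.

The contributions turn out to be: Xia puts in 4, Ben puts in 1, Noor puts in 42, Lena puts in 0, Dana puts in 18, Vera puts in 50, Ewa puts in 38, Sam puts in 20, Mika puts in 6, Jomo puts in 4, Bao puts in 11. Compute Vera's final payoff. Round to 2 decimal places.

Total contributed: 4 + 1 + 42 + 0 + 18 + 50 + 38 + 20 + 6 + 4 + 11 = 194.
Each receives 0.96 × 194 = 186.24 from the security fund.
Vera keeps 54 − 50 = 4, so Vera's payoff is 4 + 186.24 = 190.24.

190.24 dollars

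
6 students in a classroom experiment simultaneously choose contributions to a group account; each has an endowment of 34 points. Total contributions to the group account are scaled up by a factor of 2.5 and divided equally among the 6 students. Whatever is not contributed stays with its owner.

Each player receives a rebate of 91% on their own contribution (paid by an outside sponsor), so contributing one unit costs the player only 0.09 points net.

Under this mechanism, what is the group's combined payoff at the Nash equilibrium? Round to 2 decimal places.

695.64 points

With the mechanism, a contributed unit returns (2.5/6) / 0.09 = 4.6296 per unit of net cost to the contributor — now above 1 — so contributing fully is weakly dominant for every player.
At the Nash equilibrium everyone contributes 34. Group total payoff = 6 × (34 × 0.91 + 2.5 × 34) = 695.64.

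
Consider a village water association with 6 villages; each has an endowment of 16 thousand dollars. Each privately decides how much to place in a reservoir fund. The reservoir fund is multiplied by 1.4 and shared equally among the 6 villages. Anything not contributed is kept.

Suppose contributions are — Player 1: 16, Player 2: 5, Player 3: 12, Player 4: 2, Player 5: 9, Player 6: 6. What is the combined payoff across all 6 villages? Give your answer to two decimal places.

Total contributed: 16 + 5 + 12 + 2 + 9 + 6 = 50; total kept: 6 × 16 − 50 = 46.
The reservoir fund pays out 1.4 × 50 = 70.00 in aggregate.
Group total = 46 + 70.00 = 116.00.

116.00 thousand dollars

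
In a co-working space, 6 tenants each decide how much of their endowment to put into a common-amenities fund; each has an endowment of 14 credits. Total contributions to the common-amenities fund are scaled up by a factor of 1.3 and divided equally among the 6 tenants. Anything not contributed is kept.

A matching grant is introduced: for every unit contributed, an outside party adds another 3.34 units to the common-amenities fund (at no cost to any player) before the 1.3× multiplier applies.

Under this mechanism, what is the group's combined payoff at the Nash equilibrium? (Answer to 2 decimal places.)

With the mechanism, a contributed unit returns 1.3 × 4.34 / 6 = 0.9403 per unit of net cost — still below 1 — so contributing 0 remains dominant for every player.
At the Nash equilibrium no one contributes; group total payoff = 6 × 14 = 84.

84.00 credits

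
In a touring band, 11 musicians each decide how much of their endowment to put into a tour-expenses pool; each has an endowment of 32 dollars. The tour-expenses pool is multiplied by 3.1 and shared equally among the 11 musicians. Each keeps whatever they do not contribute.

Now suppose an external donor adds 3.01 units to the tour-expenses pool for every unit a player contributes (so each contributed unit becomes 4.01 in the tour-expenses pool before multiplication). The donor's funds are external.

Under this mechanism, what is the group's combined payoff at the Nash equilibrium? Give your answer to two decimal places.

4375.71 dollars

Under the mechanism each unit contributed yields 3.1 × 4.01 / 11 = 1.1301 back to its contributor per unit of net cost, which exceeds 1, making full contribution the dominant choice for everyone.
At the Nash equilibrium everyone contributes 32. Group total payoff = 3.1 × 4.01 × 352 = 4375.71.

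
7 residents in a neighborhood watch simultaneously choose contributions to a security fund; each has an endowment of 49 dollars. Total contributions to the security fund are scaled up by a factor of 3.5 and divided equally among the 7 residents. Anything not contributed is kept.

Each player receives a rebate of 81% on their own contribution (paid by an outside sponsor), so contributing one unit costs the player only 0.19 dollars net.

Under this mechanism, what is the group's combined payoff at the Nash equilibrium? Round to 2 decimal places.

1478.33 dollars

Under the mechanism each unit contributed yields (3.5/7) / 0.19 = 2.6316 back to its contributor per unit of net cost, which exceeds 1, making full contribution the dominant choice for everyone.
So the Nash equilibrium is full contribution by all 7; the group earns 7 × (49 × 0.81 + 3.5 × 49) = 1478.33.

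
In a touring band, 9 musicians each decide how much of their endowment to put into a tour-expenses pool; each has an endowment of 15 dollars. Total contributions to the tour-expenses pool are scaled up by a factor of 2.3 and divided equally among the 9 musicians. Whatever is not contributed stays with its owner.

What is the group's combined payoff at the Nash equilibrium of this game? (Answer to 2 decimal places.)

135.00 dollars

Each contributed unit returns 2.3/9 = 0.2556 to its contributor — below 1 — so contributing 0 is dominant for every player. At the Nash equilibrium everyone keeps their 15, and the group total is 9 × 15 = 135.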